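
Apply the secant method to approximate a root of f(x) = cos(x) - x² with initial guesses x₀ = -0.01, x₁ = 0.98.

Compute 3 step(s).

f(x) = cos(x) - x²
x₀ = -0.01, x₁ = 0.98

Secant formula: x_{n+1} = x_n - f(x_n)(x_n - x_{n-1})/(f(x_n) - f(x_{n-1}))

Iteration 1:
  f(-0.010000) = 0.999850
  f(0.980000) = -0.403377
  x_2 = 0.980000 - (-0.403377)×(0.980000 - (-0.010000))/(-0.403377 - 0.999850)
       = 0.695411
Iteration 2:
  f(0.980000) = -0.403377
  f(0.695411) = 0.284195
  x_3 = 0.695411 - 0.284195×(0.695411 - 0.980000)/(0.284195 - (-0.403377))
       = 0.813040
Iteration 3:
  f(0.695411) = 0.284195
  f(0.813040) = 0.026259
  x_4 = 0.813040 - 0.026259×(0.813040 - 0.695411)/(0.026259 - 0.284195)
       = 0.825015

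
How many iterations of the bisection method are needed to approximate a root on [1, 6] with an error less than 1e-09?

We need (b-a)/2^n ≤ 1e-09
(6 - 1)/2^n ≤ 1e-09
5/2^n ≤ 1e-09
2^n ≥ 5000000000
n ≥ log₂(5000000000) = 32.22
n ≥ 33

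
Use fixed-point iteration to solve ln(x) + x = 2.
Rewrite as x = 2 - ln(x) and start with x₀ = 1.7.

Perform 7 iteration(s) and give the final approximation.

Equation: ln(x) + x = 2
Fixed-point form: x = 2 - ln(x)
x₀ = 1.7

x_1 = g(1.700000) = 1.469372
x_2 = g(1.469372) = 1.615165
x_3 = g(1.615165) = 1.520563
x_4 = g(1.520563) = 1.580919
x_5 = g(1.580919) = 1.541993
x_6 = g(1.541993) = 1.566924
x_7 = g(1.566924) = 1.550886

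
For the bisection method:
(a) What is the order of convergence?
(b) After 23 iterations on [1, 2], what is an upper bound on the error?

(a) Bisection has linear (order 1) convergence; the error is halved each step.

(b) Error bound = (b-a)/2^n = (2 - 1)/2^{23}
    = 1/2^{23}

(a) 1 (linear); (b) error ≤ 1.19e-07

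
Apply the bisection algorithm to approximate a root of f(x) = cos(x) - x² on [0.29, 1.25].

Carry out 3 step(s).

f(x) = cos(x) - x²
Initial interval: [0.29, 1.25]

Iteration 1:
  c_1 = (0.290000 + 1.250000)/2 = 0.770000
  f(c_1) = f(0.770000) = 0.125011
  f(a) × f(c) ≥ 0, new interval: [0.770000, 1.250000]
Iteration 2:
  c_2 = (0.770000 + 1.250000)/2 = 1.010000
  f(c_2) = f(1.010000) = -0.488239
  f(a) × f(c) < 0, new interval: [0.770000, 1.010000]
Iteration 3:
  c_3 = (0.770000 + 1.010000)/2 = 0.890000
  f(c_3) = f(0.890000) = -0.162688
  f(a) × f(c) < 0, new interval: [0.770000, 0.890000]

After 3 iteration(s), the approximation is c_3 = 0.890000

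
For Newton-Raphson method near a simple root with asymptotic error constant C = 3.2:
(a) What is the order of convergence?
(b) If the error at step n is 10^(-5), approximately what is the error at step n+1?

(a) Newton-Raphson has quadratic (order 2) convergence near simple roots.
    This means |e_{n+1}| ≈ C|e_n|².

(b) With |e_n| = 10^(-5) and C = 3.2:
    |e_{n+1}| ≈ 3.2 × (10^(-5))² = 3.2 × 10^(-10)

(a) 2 (quadratic); (b) |e_{n+1}| ≈ 3.200e-10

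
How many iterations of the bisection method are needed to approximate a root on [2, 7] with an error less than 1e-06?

We need (b-a)/2^n ≤ 1e-06
(7 - 2)/2^n ≤ 1e-06
5/2^n ≤ 1e-06
2^n ≥ 5000000
n ≥ log₂(5000000) = 22.25
n ≥ 23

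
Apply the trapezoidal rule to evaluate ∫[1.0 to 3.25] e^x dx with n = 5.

f(x) = e^x
a = 1.0, b = 3.25, n = 5
h = (b - a)/n = 0.450000

Trapezoidal rule: (h/2)[f(x₀) + 2f(x₁) + 2f(x₂) + ... + f(xₙ)]

x_0 = 1.0000, f(x_0) = 2.718282, coefficient = 1
x_1 = 1.4500, f(x_1) = 4.263115, coefficient = 2
x_2 = 1.9000, f(x_2) = 6.685894, coefficient = 2
x_3 = 2.3500, f(x_3) = 10.485570, coefficient = 2
x_4 = 2.8000, f(x_4) = 16.444647, coefficient = 2
x_5 = 3.2500, f(x_5) = 25.790340, coefficient = 1

I ≈ (0.450000/2) × 104.267073 = 23.460091
Exact value: 23.072058
Error: 0.388033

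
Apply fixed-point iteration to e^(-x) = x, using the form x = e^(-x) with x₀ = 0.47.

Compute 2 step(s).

Equation: e^(-x) = x
Fixed-point form: x = e^(-x)
x₀ = 0.47

x_1 = g(0.470000) = 0.625002
x_2 = g(0.625002) = 0.535260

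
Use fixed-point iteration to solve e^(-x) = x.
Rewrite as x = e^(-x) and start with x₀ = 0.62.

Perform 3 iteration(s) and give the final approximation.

Equation: e^(-x) = x
Fixed-point form: x = e^(-x)
x₀ = 0.62

x_1 = g(0.620000) = 0.537944
x_2 = g(0.537944) = 0.583947
x_3 = g(0.583947) = 0.557693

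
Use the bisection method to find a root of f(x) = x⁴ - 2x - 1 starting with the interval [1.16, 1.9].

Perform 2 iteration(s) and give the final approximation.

f(x) = x⁴ - 2x - 1
Initial interval: [1.16, 1.9]

Iteration 1:
  c_1 = (1.160000 + 1.900000)/2 = 1.530000
  f(c_1) = f(1.530000) = 1.419813
  f(a) × f(c) < 0, new interval: [1.160000, 1.530000]
Iteration 2:
  c_2 = (1.160000 + 1.530000)/2 = 1.345000
  f(c_2) = f(1.345000) = -0.417429
  f(a) × f(c) ≥ 0, new interval: [1.345000, 1.530000]

After 2 iteration(s), the approximation is c_2 = 1.345000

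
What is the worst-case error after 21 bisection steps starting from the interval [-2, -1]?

Bisection error bound: |error| ≤ (b-a)/2^n
|error| ≤ (-1 - (-2))/2^21 = 1/2^21
|error| ≤ 0.0000004768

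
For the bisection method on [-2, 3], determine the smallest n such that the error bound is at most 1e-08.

We need (b-a)/2^n ≤ 1e-08
(3 - (-2))/2^n ≤ 1e-08
5/2^n ≤ 1e-08
2^n ≥ 500000000
n ≥ log₂(500000000) = 28.90
n ≥ 29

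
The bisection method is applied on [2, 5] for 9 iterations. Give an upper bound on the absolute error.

Bisection error bound: |error| ≤ (b-a)/2^n
|error| ≤ (5 - 2)/2^9 = 3/2^9
|error| ≤ 0.0058593750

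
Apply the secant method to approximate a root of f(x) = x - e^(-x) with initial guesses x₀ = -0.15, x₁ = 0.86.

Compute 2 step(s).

f(x) = x - e^(-x)
x₀ = -0.15, x₁ = 0.86

Secant formula: x_{n+1} = x_n - f(x_n)(x_n - x_{n-1})/(f(x_n) - f(x_{n-1}))

Iteration 1:
  f(-0.150000) = -1.311834
  f(0.860000) = 0.436838
  x_2 = 0.860000 - 0.436838×(0.860000 - (-0.150000))/(0.436838 - (-1.311834))
       = 0.607691
Iteration 2:
  f(0.860000) = 0.436838
  f(0.607691) = 0.063084
  x_3 = 0.607691 - 0.063084×(0.607691 - 0.860000)/(0.063084 - 0.436838)
       = 0.565105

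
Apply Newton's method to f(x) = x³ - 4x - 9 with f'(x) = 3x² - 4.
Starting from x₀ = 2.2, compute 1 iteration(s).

f(x) = x³ - 4x - 9
f'(x) = 3x² - 4
x₀ = 2.2

Newton-Raphson formula: x_{n+1} = x_n - f(x_n)/f'(x_n)

Iteration 1:
  f(2.200000) = -7.152000
  f'(2.200000) = 10.520000
  x_1 = 2.200000 - (-7.152000)/10.520000 = 2.879848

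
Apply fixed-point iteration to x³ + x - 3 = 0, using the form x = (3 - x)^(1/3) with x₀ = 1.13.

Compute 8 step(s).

Equation: x³ + x - 3 = 0
Fixed-point form: x = (3 - x)^(1/3)
x₀ = 1.13

x_1 = g(1.130000) = 1.232009
x_2 = g(1.232009) = 1.209187
x_3 = g(1.209187) = 1.214367
x_4 = g(1.214367) = 1.213195
x_5 = g(1.213195) = 1.213461
x_6 = g(1.213461) = 1.213401
x_7 = g(1.213401) = 1.213414
x_8 = g(1.213414) = 1.213411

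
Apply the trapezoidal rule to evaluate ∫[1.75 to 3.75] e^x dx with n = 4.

f(x) = e^x
a = 1.75, b = 3.75, n = 4
h = (b - a)/n = 0.500000

Trapezoidal rule: (h/2)[f(x₀) + 2f(x₁) + 2f(x₂) + ... + f(xₙ)]

x_0 = 1.7500, f(x_0) = 5.754603, coefficient = 1
x_1 = 2.2500, f(x_1) = 9.487736, coefficient = 2
x_2 = 2.7500, f(x_2) = 15.642632, coefficient = 2
x_3 = 3.2500, f(x_3) = 25.790340, coefficient = 2
x_4 = 3.7500, f(x_4) = 42.521082, coefficient = 1

I ≈ (0.500000/2) × 150.117100 = 37.529275
Exact value: 36.766479
Error: 0.762796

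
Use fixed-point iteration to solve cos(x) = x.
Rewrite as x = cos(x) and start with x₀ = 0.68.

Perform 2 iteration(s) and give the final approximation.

Equation: cos(x) = x
Fixed-point form: x = cos(x)
x₀ = 0.68

x_1 = g(0.680000) = 0.777573
x_2 = g(0.777573) = 0.712618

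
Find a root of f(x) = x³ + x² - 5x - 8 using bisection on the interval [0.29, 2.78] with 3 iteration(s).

f(x) = x³ + x² - 5x - 8
Initial interval: [0.29, 2.78]

Iteration 1:
  c_1 = (0.290000 + 2.780000)/2 = 1.535000
  f(c_1) = f(1.535000) = -9.701970
  f(a) × f(c) ≥ 0, new interval: [1.535000, 2.780000]
Iteration 2:
  c_2 = (1.535000 + 2.780000)/2 = 2.157500
  f(c_2) = f(2.157500) = -4.089949
  f(a) × f(c) ≥ 0, new interval: [2.157500, 2.780000]
Iteration 3:
  c_3 = (2.157500 + 2.780000)/2 = 2.468750
  f(c_3) = f(2.468750) = 0.797333
  f(a) × f(c) < 0, new interval: [2.157500, 2.468750]

After 3 iteration(s), the approximation is c_3 = 2.468750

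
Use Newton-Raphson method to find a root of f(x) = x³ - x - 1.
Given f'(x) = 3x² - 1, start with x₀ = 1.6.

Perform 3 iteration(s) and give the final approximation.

f(x) = x³ - x - 1
f'(x) = 3x² - 1
x₀ = 1.6

Newton-Raphson formula: x_{n+1} = x_n - f(x_n)/f'(x_n)

Iteration 1:
  f(1.600000) = 1.496000
  f'(1.600000) = 6.680000
  x_1 = 1.600000 - 1.496000/6.680000 = 1.376048
Iteration 2:
  f(1.376048) = 0.229510
  f'(1.376048) = 4.680524
  x_2 = 1.376048 - 0.229510/4.680524 = 1.327013
Iteration 3:
  f(1.327013) = 0.009808
  f'(1.327013) = 4.282890
  x_3 = 1.327013 - 0.009808/4.282890 = 1.324723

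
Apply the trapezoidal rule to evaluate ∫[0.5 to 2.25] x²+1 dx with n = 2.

f(x) = x²+1
a = 0.5, b = 2.25, n = 2
h = (b - a)/n = 0.875000

Trapezoidal rule: (h/2)[f(x₀) + 2f(x₁) + 2f(x₂) + ... + f(xₙ)]

x_0 = 0.5000, f(x_0) = 1.250000, coefficient = 1
x_1 = 1.3750, f(x_1) = 2.890625, coefficient = 2
x_2 = 2.2500, f(x_2) = 6.062500, coefficient = 1

I ≈ (0.875000/2) × 13.093750 = 5.728516
Exact value: 5.505208
Error: 0.223307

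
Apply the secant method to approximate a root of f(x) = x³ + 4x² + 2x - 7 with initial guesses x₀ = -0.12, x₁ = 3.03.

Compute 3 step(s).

f(x) = x³ + 4x² + 2x - 7
x₀ = -0.12, x₁ = 3.03

Secant formula: x_{n+1} = x_n - f(x_n)(x_n - x_{n-1})/(f(x_n) - f(x_{n-1}))

Iteration 1:
  f(-0.120000) = -7.184128
  f(3.030000) = 63.601727
  x_2 = 3.030000 - 63.601727×(3.030000 - (-0.120000))/(63.601727 - (-7.184128))
       = 0.199697
Iteration 2:
  f(3.030000) = 63.601727
  f(0.199697) = -6.433128
  x_3 = 0.199697 - (-6.433128)×(0.199697 - 3.030000)/(-6.433128 - 63.601727)
       = 0.459677
Iteration 3:
  f(0.199697) = -6.433128
  f(0.459677) = -5.138301
  x_4 = 0.459677 - (-5.138301)×(0.459677 - 0.199697)/(-5.138301 - (-6.433128))
       = 1.491367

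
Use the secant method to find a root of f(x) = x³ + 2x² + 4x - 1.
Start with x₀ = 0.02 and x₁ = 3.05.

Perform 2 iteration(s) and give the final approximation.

f(x) = x³ + 2x² + 4x - 1
x₀ = 0.02, x₁ = 3.05

Secant formula: x_{n+1} = x_n - f(x_n)(x_n - x_{n-1})/(f(x_n) - f(x_{n-1}))

Iteration 1:
  f(0.020000) = -0.919192
  f(3.050000) = 58.177625
  x_2 = 3.050000 - 58.177625×(3.050000 - 0.020000)/(58.177625 - (-0.919192))
       = 0.067129
Iteration 2:
  f(3.050000) = 58.177625
  f(0.067129) = -0.722170
  x_3 = 0.067129 - (-0.722170)×(0.067129 - 3.050000)/(-0.722170 - 58.177625)
       = 0.103702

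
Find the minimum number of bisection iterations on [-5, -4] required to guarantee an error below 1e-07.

We need (b-a)/2^n ≤ 1e-07
(-4 - (-5))/2^n ≤ 1e-07
1/2^n ≤ 1e-07
2^n ≥ 10000000
n ≥ log₂(10000000) = 23.25
n ≥ 24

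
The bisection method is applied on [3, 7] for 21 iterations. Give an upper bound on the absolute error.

Bisection error bound: |error| ≤ (b-a)/2^n
|error| ≤ (7 - 3)/2^21 = 4/2^21
|error| ≤ 0.0000019073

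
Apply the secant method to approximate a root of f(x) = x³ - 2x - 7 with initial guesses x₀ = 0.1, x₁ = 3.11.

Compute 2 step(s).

f(x) = x³ - 2x - 7
x₀ = 0.1, x₁ = 3.11

Secant formula: x_{n+1} = x_n - f(x_n)(x_n - x_{n-1})/(f(x_n) - f(x_{n-1}))

Iteration 1:
  f(0.100000) = -7.199000
  f(3.110000) = 16.860231
  x_2 = 3.110000 - 16.860231×(3.110000 - 0.100000)/(16.860231 - (-7.199000))
       = 1.000652
Iteration 2:
  f(3.110000) = 16.860231
  f(1.000652) = -7.999347
  x_3 = 1.000652 - (-7.999347)×(1.000652 - 3.110000)/(-7.999347 - 16.860231)
       = 1.679401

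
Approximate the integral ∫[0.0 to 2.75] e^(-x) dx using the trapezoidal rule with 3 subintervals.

f(x) = e^(-x)
a = 0.0, b = 2.75, n = 3
h = (b - a)/n = 0.916667

Trapezoidal rule: (h/2)[f(x₀) + 2f(x₁) + 2f(x₂) + ... + f(xₙ)]

x_0 = 0.0000, f(x_0) = 1.000000, coefficient = 1
x_1 = 0.9167, f(x_1) = 0.399850, coefficient = 2
x_2 = 1.8333, f(x_2) = 0.159880, coefficient = 2
x_3 = 2.7500, f(x_3) = 0.063928, coefficient = 1

I ≈ (0.916667/2) × 2.183387 = 1.000719
Exact value: 0.936072
Error: 0.064647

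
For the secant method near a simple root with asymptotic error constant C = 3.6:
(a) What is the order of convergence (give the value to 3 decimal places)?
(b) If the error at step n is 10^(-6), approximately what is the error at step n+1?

(a) Secant method has superlinear convergence with order φ = (1+√5)/2 ≈ 1.618.
    This means |e_{n+1}| ≈ C|e_n|^1.618.

(b) With |e_n| = 10^(-6) and C = 3.6:
    |e_{n+1}| ≈ 3.6 × (10^(-6))^1.618 = 3.6 × 10^(-9.71)

(a) ≈ 1.618 (golden ratio); (b) |e_{n+1}| ≈ 7.049e-10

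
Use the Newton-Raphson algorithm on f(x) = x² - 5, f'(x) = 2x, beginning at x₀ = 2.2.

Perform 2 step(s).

f(x) = x² - 5
f'(x) = 2x
x₀ = 2.2

Newton-Raphson formula: x_{n+1} = x_n - f(x_n)/f'(x_n)

Iteration 1:
  f(2.200000) = -0.160000
  f'(2.200000) = 4.400000
  x_1 = 2.200000 - (-0.160000)/4.400000 = 2.236364
Iteration 2:
  f(2.236364) = 0.001322
  f'(2.236364) = 4.472727
  x_2 = 2.236364 - 0.001322/4.472727 = 2.236068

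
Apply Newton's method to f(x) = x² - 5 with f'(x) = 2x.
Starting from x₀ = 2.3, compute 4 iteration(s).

f(x) = x² - 5
f'(x) = 2x
x₀ = 2.3

Newton-Raphson formula: x_{n+1} = x_n - f(x_n)/f'(x_n)

Iteration 1:
  f(2.300000) = 0.290000
  f'(2.300000) = 4.600000
  x_1 = 2.300000 - 0.290000/4.600000 = 2.236957
Iteration 2:
  f(2.236957) = 0.003974
  f'(2.236957) = 4.473913
  x_2 = 2.236957 - 0.003974/4.473913 = 2.236068
Iteration 3:
  f(2.236068) = 0.000001
  f'(2.236068) = 4.472136
  x_3 = 2.236068 - 0.000001/4.472136 = 2.236068
Iteration 4:
  f(2.236068) = 0.000000
  f'(2.236068) = 4.472136
  x_4 = 2.236068 - 0.000000/4.472136 = 2.236068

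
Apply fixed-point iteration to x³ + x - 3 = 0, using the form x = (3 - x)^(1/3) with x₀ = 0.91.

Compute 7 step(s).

Equation: x³ + x - 3 = 0
Fixed-point form: x = (3 - x)^(1/3)
x₀ = 0.91

x_1 = g(0.910000) = 1.278543
x_2 = g(1.278543) = 1.198483
x_3 = g(1.198483) = 1.216782
x_4 = g(1.216782) = 1.212648
x_5 = g(1.212648) = 1.213584
x_6 = g(1.213584) = 1.213373
x_7 = g(1.213373) = 1.213421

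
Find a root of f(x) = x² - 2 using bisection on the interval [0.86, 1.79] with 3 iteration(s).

f(x) = x² - 2
Initial interval: [0.86, 1.79]

Iteration 1:
  c_1 = (0.860000 + 1.790000)/2 = 1.325000
  f(c_1) = f(1.325000) = -0.244375
  f(a) × f(c) ≥ 0, new interval: [1.325000, 1.790000]
Iteration 2:
  c_2 = (1.325000 + 1.790000)/2 = 1.557500
  f(c_2) = f(1.557500) = 0.425806
  f(a) × f(c) < 0, new interval: [1.325000, 1.557500]
Iteration 3:
  c_3 = (1.325000 + 1.557500)/2 = 1.441250
  f(c_3) = f(1.441250) = 0.077202
  f(a) × f(c) < 0, new interval: [1.325000, 1.441250]

After 3 iteration(s), the approximation is c_3 = 1.441250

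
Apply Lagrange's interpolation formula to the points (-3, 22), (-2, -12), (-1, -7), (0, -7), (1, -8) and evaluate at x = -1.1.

Lagrange interpolation formula:
P(x) = Σ yᵢ × Lᵢ(x)
where Lᵢ(x) = Π_{j≠i} (x - xⱼ)/(xᵢ - xⱼ)

L_0(-1.1) = (-1.1 - (-2))/(-3 - (-2)) × (-1.1 - (-1))/(-3 - (-1)) × (-1.1 - 0)/(-3 - 0) × (-1.1 - 1)/(-3 - 1) = -0.008663
L_1(-1.1) = (-1.1 - (-3))/(-2 - (-3)) × (-1.1 - (-1))/(-2 - (-1)) × (-1.1 - 0)/(-2 - 0) × (-1.1 - 1)/(-2 - 1) = 0.073150
L_2(-1.1) = (-1.1 - (-3))/(-1 - (-3)) × (-1.1 - (-2))/(-1 - (-2)) × (-1.1 - 0)/(-1 - 0) × (-1.1 - 1)/(-1 - 1) = 0.987525
L_3(-1.1) = (-1.1 - (-3))/(0 - (-3)) × (-1.1 - (-2))/(0 - (-2)) × (-1.1 - (-1))/(0 - (-1)) × (-1.1 - 1)/(0 - 1) = -0.059850
L_4(-1.1) = (-1.1 - (-3))/(1 - (-3)) × (-1.1 - (-2))/(1 - (-2)) × (-1.1 - (-1))/(1 - (-1)) × (-1.1 - 0)/(1 - 0) = 0.007838

P(-1.1) = 22×L_0(-1.1) + (-12)×L_1(-1.1) + (-7)×L_2(-1.1) + (-7)×L_3(-1.1) + (-8)×L_4(-1.1)
P(-1.1) = -7.624800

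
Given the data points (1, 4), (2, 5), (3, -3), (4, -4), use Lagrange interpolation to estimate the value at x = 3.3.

Lagrange interpolation formula:
P(x) = Σ yᵢ × Lᵢ(x)
where Lᵢ(x) = Π_{j≠i} (x - xⱼ)/(xᵢ - xⱼ)

L_0(3.3) = (3.3 - 2)/(1 - 2) × (3.3 - 3)/(1 - 3) × (3.3 - 4)/(1 - 4) = 0.045500
L_1(3.3) = (3.3 - 1)/(2 - 1) × (3.3 - 3)/(2 - 3) × (3.3 - 4)/(2 - 4) = -0.241500
L_2(3.3) = (3.3 - 1)/(3 - 1) × (3.3 - 2)/(3 - 2) × (3.3 - 4)/(3 - 4) = 1.046500
L_3(3.3) = (3.3 - 1)/(4 - 1) × (3.3 - 2)/(4 - 2) × (3.3 - 3)/(4 - 3) = 0.149500

P(3.3) = 4×L_0(3.3) + 5×L_1(3.3) + (-3)×L_2(3.3) + (-4)×L_3(3.3)
P(3.3) = -4.763000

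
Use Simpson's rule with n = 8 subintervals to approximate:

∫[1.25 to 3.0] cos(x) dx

f(x) = cos(x)
a = 1.25, b = 3.0, n = 8
h = (b - a)/n = 0.218750

Simpson's rule: (h/3)[f(x₀) + 4f(x₁) + 2f(x₂) + ... + f(xₙ)]

x_0 = 1.2500, f(x_0) = 0.315322, coefficient = 1
x_1 = 1.4688, f(x_1) = 0.101869, coefficient = 4
x_2 = 1.6875, f(x_2) = -0.116439, coefficient = 2
x_3 = 1.9062, f(x_3) = -0.329198, coefficient = 4
x_4 = 2.1250, f(x_4) = -0.526266, coefficient = 2
x_5 = 2.3438, f(x_5) = -0.698253, coefficient = 4
x_6 = 2.5625, f(x_6) = -0.836960, coefficient = 2
x_7 = 2.7812, f(x_7) = -0.935776, coefficient = 4
x_8 = 3.0000, f(x_8) = -0.989992, coefficient = 1

I ≈ (0.218750/3) × -11.079428 = -0.807875
Exact value: -0.807865
Error: 0.000010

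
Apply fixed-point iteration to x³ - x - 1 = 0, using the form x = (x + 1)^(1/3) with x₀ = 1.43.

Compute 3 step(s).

Equation: x³ - x - 1 = 0
Fixed-point form: x = (x + 1)^(1/3)
x₀ = 1.43

x_1 = g(1.430000) = 1.344421
x_2 = g(1.344421) = 1.328450
x_3 = g(1.328450) = 1.325426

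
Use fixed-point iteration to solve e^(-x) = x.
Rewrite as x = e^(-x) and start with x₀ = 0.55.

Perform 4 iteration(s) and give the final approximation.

Equation: e^(-x) = x
Fixed-point form: x = e^(-x)
x₀ = 0.55

x_1 = g(0.550000) = 0.576950
x_2 = g(0.576950) = 0.561609
x_3 = g(0.561609) = 0.570291
x_4 = g(0.570291) = 0.565361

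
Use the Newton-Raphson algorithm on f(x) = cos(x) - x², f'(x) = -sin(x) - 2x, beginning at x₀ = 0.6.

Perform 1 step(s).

f(x) = cos(x) - x²
f'(x) = -sin(x) - 2x
x₀ = 0.6

Newton-Raphson formula: x_{n+1} = x_n - f(x_n)/f'(x_n)

Iteration 1:
  f(0.600000) = 0.465336
  f'(0.600000) = -1.764642
  x_1 = 0.600000 - 0.465336/(-1.764642) = 0.863700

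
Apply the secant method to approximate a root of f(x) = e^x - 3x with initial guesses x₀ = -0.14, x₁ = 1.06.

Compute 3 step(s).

f(x) = e^x - 3x
x₀ = -0.14, x₁ = 1.06

Secant formula: x_{n+1} = x_n - f(x_n)(x_n - x_{n-1})/(f(x_n) - f(x_{n-1}))

Iteration 1:
  f(-0.140000) = 1.289358
  f(1.060000) = -0.293629
  x_2 = 1.060000 - (-0.293629)×(1.060000 - (-0.140000))/(-0.293629 - 1.289358)
       = 0.837411
Iteration 2:
  f(1.060000) = -0.293629
  f(0.837411) = -0.201856
  x_3 = 0.837411 - (-0.201856)×(0.837411 - 1.060000)/(-0.201856 - (-0.293629))
       = 0.347828
Iteration 3:
  f(0.837411) = -0.201856
  f(0.347828) = 0.372505
  x_4 = 0.347828 - 0.372505×(0.347828 - 0.837411)/(0.372505 - (-0.201856))
       = 0.665350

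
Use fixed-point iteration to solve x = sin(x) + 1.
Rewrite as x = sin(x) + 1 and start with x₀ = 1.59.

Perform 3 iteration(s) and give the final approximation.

Equation: x = sin(x) + 1
Fixed-point form: x = sin(x) + 1
x₀ = 1.59

x_1 = g(1.590000) = 1.999816
x_2 = g(1.999816) = 1.909374
x_3 = g(1.909374) = 1.943228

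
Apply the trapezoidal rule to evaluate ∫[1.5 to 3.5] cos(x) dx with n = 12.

f(x) = cos(x)
a = 1.5, b = 3.5, n = 12
h = (b - a)/n = 0.166667

Trapezoidal rule: (h/2)[f(x₀) + 2f(x₁) + 2f(x₂) + ... + f(xₙ)]

x_0 = 1.5000, f(x_0) = 0.070737, coefficient = 1
x_1 = 1.6667, f(x_1) = -0.095724, coefficient = 2
x_2 = 1.8333, f(x_2) = -0.259531, coefficient = 2
x_3 = 2.0000, f(x_3) = -0.416147, coefficient = 2
x_4 = 2.1667, f(x_4) = -0.561229, coefficient = 2
x_5 = 2.3333, f(x_5) = -0.690758, coefficient = 2
x_6 = 2.5000, f(x_6) = -0.801144, coefficient = 2
x_7 = 2.6667, f(x_7) = -0.889327, coefficient = 2
x_8 = 2.8333, f(x_8) = -0.952863, coefficient = 2
x_9 = 3.0000, f(x_9) = -0.989992, coefficient = 2
x_10 = 3.1667, f(x_10) = -0.999686, coefficient = 2
x_11 = 3.3333, f(x_11) = -0.981674, coefficient = 2
x_12 = 3.5000, f(x_12) = -0.936457, coefficient = 1

I ≈ (0.166667/2) × -16.141869 = -1.345156
Exact value: -1.348278
Error: 0.003122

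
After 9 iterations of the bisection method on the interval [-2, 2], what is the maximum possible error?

Bisection error bound: |error| ≤ (b-a)/2^n
|error| ≤ (2 - (-2))/2^9 = 4/2^9
|error| ≤ 0.0078125000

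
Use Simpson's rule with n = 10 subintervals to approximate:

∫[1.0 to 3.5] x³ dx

f(x) = x³
a = 1.0, b = 3.5, n = 10
h = (b - a)/n = 0.250000

Simpson's rule: (h/3)[f(x₀) + 4f(x₁) + 2f(x₂) + ... + f(xₙ)]

x_0 = 1.0000, f(x_0) = 1.000000, coefficient = 1
x_1 = 1.2500, f(x_1) = 1.953125, coefficient = 4
x_2 = 1.5000, f(x_2) = 3.375000, coefficient = 2
x_3 = 1.7500, f(x_3) = 5.359375, coefficient = 4
x_4 = 2.0000, f(x_4) = 8.000000, coefficient = 2
x_5 = 2.2500, f(x_5) = 11.390625, coefficient = 4
x_6 = 2.5000, f(x_6) = 15.625000, coefficient = 2
x_7 = 2.7500, f(x_7) = 20.796875, coefficient = 4
x_8 = 3.0000, f(x_8) = 27.000000, coefficient = 2
x_9 = 3.2500, f(x_9) = 34.328125, coefficient = 4
x_10 = 3.5000, f(x_10) = 42.875000, coefficient = 1

I ≈ (0.250000/3) × 447.187500 = 37.265625
Exact value: 37.265625
Error: 0.000000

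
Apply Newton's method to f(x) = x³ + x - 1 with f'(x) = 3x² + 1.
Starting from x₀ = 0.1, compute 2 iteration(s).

f(x) = x³ + x - 1
f'(x) = 3x² + 1
x₀ = 0.1

Newton-Raphson formula: x_{n+1} = x_n - f(x_n)/f'(x_n)

Iteration 1:
  f(0.100000) = -0.899000
  f'(0.100000) = 1.030000
  x_1 = 0.100000 - (-0.899000)/1.030000 = 0.972816
Iteration 2:
  f(0.972816) = 0.893459
  f'(0.972816) = 3.839110
  x_2 = 0.972816 - 0.893459/3.839110 = 0.740090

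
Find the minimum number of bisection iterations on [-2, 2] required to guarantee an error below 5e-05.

We need (b-a)/2^n ≤ 5e-05
(2 - (-2))/2^n ≤ 5e-05
4/2^n ≤ 5e-05
2^n ≥ 80000
n ≥ log₂(80000) = 16.29
n ≥ 17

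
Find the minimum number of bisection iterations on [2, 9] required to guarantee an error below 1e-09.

We need (b-a)/2^n ≤ 1e-09
(9 - 2)/2^n ≤ 1e-09
7/2^n ≤ 1e-09
2^n ≥ 7000000000
n ≥ log₂(7000000000) = 32.70
n ≥ 33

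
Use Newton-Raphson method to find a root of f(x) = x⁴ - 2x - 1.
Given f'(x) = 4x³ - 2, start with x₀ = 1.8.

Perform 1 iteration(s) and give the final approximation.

f(x) = x⁴ - 2x - 1
f'(x) = 4x³ - 2
x₀ = 1.8

Newton-Raphson formula: x_{n+1} = x_n - f(x_n)/f'(x_n)

Iteration 1:
  f(1.800000) = 5.897600
  f'(1.800000) = 21.328000
  x_1 = 1.800000 - 5.897600/21.328000 = 1.523481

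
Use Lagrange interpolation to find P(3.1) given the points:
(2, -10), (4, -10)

Lagrange interpolation formula:
P(x) = Σ yᵢ × Lᵢ(x)
where Lᵢ(x) = Π_{j≠i} (x - xⱼ)/(xᵢ - xⱼ)

L_0(3.1) = (3.1 - 4)/(2 - 4) = 0.450000
L_1(3.1) = (3.1 - 2)/(4 - 2) = 0.550000

P(3.1) = (-10)×L_0(3.1) + (-10)×L_1(3.1)
P(3.1) = -10.000000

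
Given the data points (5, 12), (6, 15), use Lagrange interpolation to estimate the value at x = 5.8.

Lagrange interpolation formula:
P(x) = Σ yᵢ × Lᵢ(x)
where Lᵢ(x) = Π_{j≠i} (x - xⱼ)/(xᵢ - xⱼ)

L_0(5.8) = (5.8 - 6)/(5 - 6) = 0.200000
L_1(5.8) = (5.8 - 5)/(6 - 5) = 0.800000

P(5.8) = 12×L_0(5.8) + 15×L_1(5.8)
P(5.8) = 14.400000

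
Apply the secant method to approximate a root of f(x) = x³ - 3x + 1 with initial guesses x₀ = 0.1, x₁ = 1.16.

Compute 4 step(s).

f(x) = x³ - 3x + 1
x₀ = 0.1, x₁ = 1.16

Secant formula: x_{n+1} = x_n - f(x_n)(x_n - x_{n-1})/(f(x_n) - f(x_{n-1}))

Iteration 1:
  f(0.100000) = 0.701000
  f(1.160000) = -0.919104
  x_2 = 1.160000 - (-0.919104)×(1.160000 - 0.100000)/(-0.919104 - 0.701000)
       = 0.558650
Iteration 2:
  f(1.160000) = -0.919104
  f(0.558650) = -0.501600
  x_3 = 0.558650 - (-0.501600)×(0.558650 - 1.160000)/(-0.501600 - (-0.919104))
       = -0.163829
Iteration 3:
  f(0.558650) = -0.501600
  f(-0.163829) = 1.487089
  x_4 = -0.163829 - 1.487089×(-0.163829 - 0.558650)/(1.487089 - (-0.501600))
       = 0.376421
Iteration 4:
  f(-0.163829) = 1.487089
  f(0.376421) = -0.075928
  x_5 = 0.376421 - (-0.075928)×(0.376421 - (-0.163829))/(-0.075928 - 1.487089)
       = 0.350177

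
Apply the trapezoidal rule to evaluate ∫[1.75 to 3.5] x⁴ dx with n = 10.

f(x) = x⁴
a = 1.75, b = 3.5, n = 10
h = (b - a)/n = 0.175000

Trapezoidal rule: (h/2)[f(x₀) + 2f(x₁) + 2f(x₂) + ... + f(xₙ)]

x_0 = 1.7500, f(x_0) = 9.378906, coefficient = 1
x_1 = 1.9250, f(x_1) = 13.731657, coefficient = 2
x_2 = 2.1000, f(x_2) = 19.448100, coefficient = 2
x_3 = 2.2750, f(x_3) = 26.787094, coefficient = 2
x_4 = 2.4500, f(x_4) = 36.030006, coefficient = 2
x_5 = 2.6250, f(x_5) = 47.480713, coefficient = 2
x_6 = 2.8000, f(x_6) = 61.465600, coefficient = 2
x_7 = 2.9750, f(x_7) = 78.333563, coefficient = 2
x_8 = 3.1500, f(x_8) = 98.456006, coefficient = 2
x_9 = 3.3250, f(x_9) = 122.226844, coefficient = 2
x_10 = 3.5000, f(x_10) = 150.062500, coefficient = 1

I ≈ (0.175000/2) × 1167.360573 = 102.144050
Exact value: 101.761133
Error: 0.382917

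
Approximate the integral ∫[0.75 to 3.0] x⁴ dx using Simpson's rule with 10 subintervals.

f(x) = x⁴
a = 0.75, b = 3.0, n = 10
h = (b - a)/n = 0.225000

Simpson's rule: (h/3)[f(x₀) + 4f(x₁) + 2f(x₂) + ... + f(xₙ)]

x_0 = 0.7500, f(x_0) = 0.316406, coefficient = 1
x_1 = 0.9750, f(x_1) = 0.903688, coefficient = 4
x_2 = 1.2000, f(x_2) = 2.073600, coefficient = 2
x_3 = 1.4250, f(x_3) = 4.123438, coefficient = 4
x_4 = 1.6500, f(x_4) = 7.412006, coefficient = 2
x_5 = 1.8750, f(x_5) = 12.359619, coefficient = 4
x_6 = 2.1000, f(x_6) = 19.448100, coefficient = 2
x_7 = 2.3250, f(x_7) = 29.220782, coefficient = 4
x_8 = 2.5500, f(x_8) = 42.282506, coefficient = 2
x_9 = 2.7750, f(x_9) = 59.299625, coefficient = 4
x_10 = 3.0000, f(x_10) = 81.000000, coefficient = 1

I ≈ (0.225000/3) × 647.377439 = 48.553308
Exact value: 48.552539
Error: 0.000769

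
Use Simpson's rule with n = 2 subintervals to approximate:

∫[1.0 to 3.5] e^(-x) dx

f(x) = e^(-x)
a = 1.0, b = 3.5, n = 2
h = (b - a)/n = 1.250000

Simpson's rule: (h/3)[f(x₀) + 4f(x₁) + 2f(x₂) + ... + f(xₙ)]

x_0 = 1.0000, f(x_0) = 0.367879, coefficient = 1
x_1 = 2.2500, f(x_1) = 0.105399, coefficient = 4
x_2 = 3.5000, f(x_2) = 0.030197, coefficient = 1

I ≈ (1.250000/3) × 0.819674 = 0.341531
Exact value: 0.337682
Error: 0.003849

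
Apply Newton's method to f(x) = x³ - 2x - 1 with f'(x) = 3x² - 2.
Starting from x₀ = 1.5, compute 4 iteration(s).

f(x) = x³ - 2x - 1
f'(x) = 3x² - 2
x₀ = 1.5

Newton-Raphson formula: x_{n+1} = x_n - f(x_n)/f'(x_n)

Iteration 1:
  f(1.500000) = -0.625000
  f'(1.500000) = 4.750000
  x_1 = 1.500000 - (-0.625000)/4.750000 = 1.631579
Iteration 2:
  f(1.631579) = 0.080187
  f'(1.631579) = 5.986150
  x_2 = 1.631579 - 0.080187/5.986150 = 1.618184
Iteration 3:
  f(1.618184) = 0.000876
  f'(1.618184) = 5.855554
  x_3 = 1.618184 - 0.000876/5.855554 = 1.618034
Iteration 4:
  f(1.618034) = 0.000000
  f'(1.618034) = 5.854102
  x_4 = 1.618034 - 0.000000/5.854102 = 1.618034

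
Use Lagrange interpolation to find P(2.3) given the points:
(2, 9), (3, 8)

Lagrange interpolation formula:
P(x) = Σ yᵢ × Lᵢ(x)
where Lᵢ(x) = Π_{j≠i} (x - xⱼ)/(xᵢ - xⱼ)

L_0(2.3) = (2.3 - 3)/(2 - 3) = 0.700000
L_1(2.3) = (2.3 - 2)/(3 - 2) = 0.300000

P(2.3) = 9×L_0(2.3) + 8×L_1(2.3)
P(2.3) = 8.700000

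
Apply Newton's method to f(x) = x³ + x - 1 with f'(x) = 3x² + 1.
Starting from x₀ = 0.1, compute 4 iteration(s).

f(x) = x³ + x - 1
f'(x) = 3x² + 1
x₀ = 0.1

Newton-Raphson formula: x_{n+1} = x_n - f(x_n)/f'(x_n)

Iteration 1:
  f(0.100000) = -0.899000
  f'(0.100000) = 1.030000
  x_1 = 0.100000 - (-0.899000)/1.030000 = 0.972816
Iteration 2:
  f(0.972816) = 0.893459
  f'(0.972816) = 3.839110
  x_2 = 0.972816 - 0.893459/3.839110 = 0.740090
Iteration 3:
  f(0.740090) = 0.145462
  f'(0.740090) = 2.643200
  x_3 = 0.740090 - 0.145462/2.643200 = 0.685058
Iteration 4:
  f(0.685058) = 0.006558
  f'(0.685058) = 2.407911
  x_4 = 0.685058 - 0.006558/2.407911 = 0.682334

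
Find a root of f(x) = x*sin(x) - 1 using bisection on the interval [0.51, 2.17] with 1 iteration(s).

f(x) = x*sin(x) - 1
Initial interval: [0.51, 2.17]

Iteration 1:
  c_1 = (0.510000 + 2.170000)/2 = 1.340000
  f(c_1) = f(1.340000) = 0.304469
  f(a) × f(c) < 0, new interval: [0.510000, 1.340000]

After 1 iteration(s), the approximation is c_1 = 1.340000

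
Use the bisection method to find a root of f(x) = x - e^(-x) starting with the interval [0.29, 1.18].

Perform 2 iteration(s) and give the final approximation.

f(x) = x - e^(-x)
Initial interval: [0.29, 1.18]

Iteration 1:
  c_1 = (0.290000 + 1.180000)/2 = 0.735000
  f(c_1) = f(0.735000) = 0.255495
  f(a) × f(c) < 0, new interval: [0.290000, 0.735000]
Iteration 2:
  c_2 = (0.290000 + 0.735000)/2 = 0.512500
  f(c_2) = f(0.512500) = -0.086496
  f(a) × f(c) ≥ 0, new interval: [0.512500, 0.735000]

After 2 iteration(s), the approximation is c_2 = 0.512500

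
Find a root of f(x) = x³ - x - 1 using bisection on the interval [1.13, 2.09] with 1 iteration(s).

f(x) = x³ - x - 1
Initial interval: [1.13, 2.09]

Iteration 1:
  c_1 = (1.130000 + 2.090000)/2 = 1.610000
  f(c_1) = f(1.610000) = 1.563281
  f(a) × f(c) < 0, new interval: [1.130000, 1.610000]

After 1 iteration(s), the approximation is c_1 = 1.610000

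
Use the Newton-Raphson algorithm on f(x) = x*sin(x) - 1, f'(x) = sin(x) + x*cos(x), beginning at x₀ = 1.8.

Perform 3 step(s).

f(x) = x*sin(x) - 1
f'(x) = sin(x) + x*cos(x)
x₀ = 1.8

Newton-Raphson formula: x_{n+1} = x_n - f(x_n)/f'(x_n)

Iteration 1:
  f(1.800000) = 0.752926
  f'(1.800000) = 0.564884
  x_1 = 1.800000 - 0.752926/0.564884 = 0.467114
Iteration 2:
  f(0.467114) = -0.789653
  f'(0.467114) = 0.867384
  x_2 = 0.467114 - (-0.789653)/0.867384 = 1.377499
Iteration 3:
  f(1.377499) = 0.351844
  f'(1.377499) = 1.245988
  x_3 = 1.377499 - 0.351844/1.245988 = 1.095117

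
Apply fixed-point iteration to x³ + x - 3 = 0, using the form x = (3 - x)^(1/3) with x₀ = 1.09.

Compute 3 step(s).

Equation: x³ + x - 3 = 0
Fixed-point form: x = (3 - x)^(1/3)
x₀ = 1.09

x_1 = g(1.090000) = 1.240731
x_2 = g(1.240731) = 1.207195
x_3 = g(1.207195) = 1.214817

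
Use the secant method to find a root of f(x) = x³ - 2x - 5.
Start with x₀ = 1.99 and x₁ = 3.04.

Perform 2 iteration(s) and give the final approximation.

f(x) = x³ - 2x - 5
x₀ = 1.99, x₁ = 3.04

Secant formula: x_{n+1} = x_n - f(x_n)(x_n - x_{n-1})/(f(x_n) - f(x_{n-1}))

Iteration 1:
  f(1.990000) = -1.099401
  f(3.040000) = 17.014464
  x_2 = 3.040000 - 17.014464×(3.040000 - 1.990000)/(17.014464 - (-1.099401))
       = 2.053729
Iteration 2:
  f(3.040000) = 17.014464
  f(2.053729) = -0.445238
  x_3 = 2.053729 - (-0.445238)×(2.053729 - 3.040000)/(-0.445238 - 17.014464)
       = 2.078879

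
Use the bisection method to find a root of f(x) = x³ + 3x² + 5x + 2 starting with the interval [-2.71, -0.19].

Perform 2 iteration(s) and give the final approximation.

f(x) = x³ + 3x² + 5x + 2
Initial interval: [-2.71, -0.19]

Iteration 1:
  c_1 = (-2.710000 + (-0.190000))/2 = -1.450000
  f(c_1) = f(-1.450000) = -1.991125
  f(a) × f(c) ≥ 0, new interval: [-1.450000, -0.190000]
Iteration 2:
  c_2 = (-1.450000 + (-0.190000))/2 = -0.820000
  f(c_2) = f(-0.820000) = -0.634168
  f(a) × f(c) ≥ 0, new interval: [-0.820000, -0.190000]

After 2 iteration(s), the approximation is c_2 = -0.820000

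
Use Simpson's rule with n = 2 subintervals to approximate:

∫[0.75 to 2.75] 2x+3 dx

f(x) = 2x+3
a = 0.75, b = 2.75, n = 2
h = (b - a)/n = 1.000000

Simpson's rule: (h/3)[f(x₀) + 4f(x₁) + 2f(x₂) + ... + f(xₙ)]

x_0 = 0.7500, f(x_0) = 4.500000, coefficient = 1
x_1 = 1.7500, f(x_1) = 6.500000, coefficient = 4
x_2 = 2.7500, f(x_2) = 8.500000, coefficient = 1

I ≈ (1.000000/3) × 39.000000 = 13.000000
Exact value: 13.000000
Error: 0.000000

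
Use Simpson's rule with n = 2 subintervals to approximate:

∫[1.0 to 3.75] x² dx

f(x) = x²
a = 1.0, b = 3.75, n = 2
h = (b - a)/n = 1.375000

Simpson's rule: (h/3)[f(x₀) + 4f(x₁) + 2f(x₂) + ... + f(xₙ)]

x_0 = 1.0000, f(x_0) = 1.000000, coefficient = 1
x_1 = 2.3750, f(x_1) = 5.640625, coefficient = 4
x_2 = 3.7500, f(x_2) = 14.062500, coefficient = 1

I ≈ (1.375000/3) × 37.625000 = 17.244792
Exact value: 17.244792
Error: 0.000000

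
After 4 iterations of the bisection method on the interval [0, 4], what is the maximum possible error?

Bisection error bound: |error| ≤ (b-a)/2^n
|error| ≤ (4 - 0)/2^4 = 4/2^4
|error| ≤ 0.2500000000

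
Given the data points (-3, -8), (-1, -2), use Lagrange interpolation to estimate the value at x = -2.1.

Lagrange interpolation formula:
P(x) = Σ yᵢ × Lᵢ(x)
where Lᵢ(x) = Π_{j≠i} (x - xⱼ)/(xᵢ - xⱼ)

L_0(-2.1) = (-2.1 - (-1))/(-3 - (-1)) = 0.550000
L_1(-2.1) = (-2.1 - (-3))/(-1 - (-3)) = 0.450000

P(-2.1) = (-8)×L_0(-2.1) + (-2)×L_1(-2.1)
P(-2.1) = -5.300000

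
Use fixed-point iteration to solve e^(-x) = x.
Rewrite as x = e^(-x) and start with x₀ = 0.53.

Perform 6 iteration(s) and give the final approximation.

Equation: e^(-x) = x
Fixed-point form: x = e^(-x)
x₀ = 0.53

x_1 = g(0.530000) = 0.588605
x_2 = g(0.588605) = 0.555101
x_3 = g(0.555101) = 0.574014
x_4 = g(0.574014) = 0.563260
x_5 = g(0.563260) = 0.569350
x_6 = g(0.569350) = 0.565893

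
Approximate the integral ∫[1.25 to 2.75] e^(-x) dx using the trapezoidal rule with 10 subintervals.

f(x) = e^(-x)
a = 1.25, b = 2.75, n = 10
h = (b - a)/n = 0.150000

Trapezoidal rule: (h/2)[f(x₀) + 2f(x₁) + 2f(x₂) + ... + f(xₙ)]

x_0 = 1.2500, f(x_0) = 0.286505, coefficient = 1
x_1 = 1.4000, f(x_1) = 0.246597, coefficient = 2
x_2 = 1.5500, f(x_2) = 0.212248, coefficient = 2
x_3 = 1.7000, f(x_3) = 0.182684, coefficient = 2
x_4 = 1.8500, f(x_4) = 0.157237, coefficient = 2
x_5 = 2.0000, f(x_5) = 0.135335, coefficient = 2
x_6 = 2.1500, f(x_6) = 0.116484, coefficient = 2
x_7 = 2.3000, f(x_7) = 0.100259, coefficient = 2
x_8 = 2.4500, f(x_8) = 0.086294, coefficient = 2
x_9 = 2.6000, f(x_9) = 0.074274, coefficient = 2
x_10 = 2.7500, f(x_10) = 0.063928, coefficient = 1

I ≈ (0.150000/2) × 2.973255 = 0.222994
Exact value: 0.222577
Error: 0.000417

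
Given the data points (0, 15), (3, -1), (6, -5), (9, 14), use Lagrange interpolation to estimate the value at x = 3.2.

Lagrange interpolation formula:
P(x) = Σ yᵢ × Lᵢ(x)
where Lᵢ(x) = Π_{j≠i} (x - xⱼ)/(xᵢ - xⱼ)

L_0(3.2) = (3.2 - 3)/(0 - 3) × (3.2 - 6)/(0 - 6) × (3.2 - 9)/(0 - 9) = -0.020049
L_1(3.2) = (3.2 - 0)/(3 - 0) × (3.2 - 6)/(3 - 6) × (3.2 - 9)/(3 - 9) = 0.962370
L_2(3.2) = (3.2 - 0)/(6 - 0) × (3.2 - 3)/(6 - 3) × (3.2 - 9)/(6 - 9) = 0.068741
L_3(3.2) = (3.2 - 0)/(9 - 0) × (3.2 - 3)/(9 - 3) × (3.2 - 6)/(9 - 6) = -0.011062

P(3.2) = 15×L_0(3.2) + (-1)×L_1(3.2) + (-5)×L_2(3.2) + 14×L_3(3.2)
P(3.2) = -1.761679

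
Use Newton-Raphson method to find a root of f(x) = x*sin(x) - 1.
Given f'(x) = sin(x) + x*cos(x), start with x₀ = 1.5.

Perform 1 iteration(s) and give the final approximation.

f(x) = x*sin(x) - 1
f'(x) = sin(x) + x*cos(x)
x₀ = 1.5

Newton-Raphson formula: x_{n+1} = x_n - f(x_n)/f'(x_n)

Iteration 1:
  f(1.500000) = 0.496242
  f'(1.500000) = 1.103601
  x_1 = 1.500000 - 0.496242/1.103601 = 1.050342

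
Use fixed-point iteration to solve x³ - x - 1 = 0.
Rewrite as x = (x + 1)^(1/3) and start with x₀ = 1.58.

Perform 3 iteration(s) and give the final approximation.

Equation: x³ - x - 1 = 0
Fixed-point form: x = (x + 1)^(1/3)
x₀ = 1.58

x_1 = g(1.580000) = 1.371534
x_2 = g(1.371534) = 1.333551
x_3 = g(1.333551) = 1.326394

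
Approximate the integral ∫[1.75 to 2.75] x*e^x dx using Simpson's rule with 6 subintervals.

f(x) = x*e^x
a = 1.75, b = 2.75, n = 6
h = (b - a)/n = 0.166667

Simpson's rule: (h/3)[f(x₀) + 4f(x₁) + 2f(x₂) + ... + f(xₙ)]

x_0 = 1.7500, f(x_0) = 10.070555, coefficient = 1
x_1 = 1.9167, f(x_1) = 13.029998, coefficient = 4
x_2 = 2.0833, f(x_2) = 16.731656, coefficient = 2
x_3 = 2.2500, f(x_3) = 21.347406, coefficient = 4
x_4 = 2.4167, f(x_4) = 27.087053, coefficient = 2
x_5 = 2.5833, f(x_5) = 34.206439, coefficient = 4
x_6 = 2.7500, f(x_6) = 43.017238, coefficient = 1

I ≈ (0.166667/3) × 415.060578 = 23.058921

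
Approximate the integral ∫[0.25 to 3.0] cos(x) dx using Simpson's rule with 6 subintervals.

f(x) = cos(x)
a = 0.25, b = 3.0, n = 6
h = (b - a)/n = 0.458333

Simpson's rule: (h/3)[f(x₀) + 4f(x₁) + 2f(x₂) + ... + f(xₙ)]

x_0 = 0.2500, f(x_0) = 0.968912, coefficient = 1
x_1 = 0.7083, f(x_1) = 0.759447, coefficient = 4
x_2 = 1.1667, f(x_2) = 0.393219, coefficient = 2
x_3 = 1.6250, f(x_3) = -0.054177, coefficient = 4
x_4 = 2.0833, f(x_4) = -0.490390, coefficient = 2
x_5 = 2.5417, f(x_5) = -0.825377, coefficient = 4
x_6 = 3.0000, f(x_6) = -0.989992, coefficient = 1

I ≈ (0.458333/3) × -0.695852 = -0.106311
Exact value: -0.106284
Error: 0.000027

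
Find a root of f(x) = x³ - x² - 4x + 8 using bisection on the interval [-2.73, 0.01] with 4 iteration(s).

f(x) = x³ - x² - 4x + 8
Initial interval: [-2.73, 0.01]

Iteration 1:
  c_1 = (-2.730000 + 0.010000)/2 = -1.360000
  f(c_1) = f(-1.360000) = 9.074944
  f(a) × f(c) < 0, new interval: [-2.730000, -1.360000]
Iteration 2:
  c_2 = (-2.730000 + (-1.360000))/2 = -2.045000
  f(c_2) = f(-2.045000) = 3.445734
  f(a) × f(c) < 0, new interval: [-2.730000, -2.045000]
Iteration 3:
  c_3 = (-2.730000 + (-2.045000))/2 = -2.387500
  f(c_3) = f(-2.387500) = -1.759279
  f(a) × f(c) ≥ 0, new interval: [-2.387500, -2.045000]
Iteration 4:
  c_4 = (-2.387500 + (-2.045000))/2 = -2.216250
  f(c_4) = f(-2.216250) = 1.067539
  f(a) × f(c) < 0, new interval: [-2.387500, -2.216250]

After 4 iteration(s), the approximation is c_4 = -2.216250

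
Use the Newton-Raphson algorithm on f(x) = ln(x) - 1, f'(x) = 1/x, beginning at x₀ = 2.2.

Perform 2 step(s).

f(x) = ln(x) - 1
f'(x) = 1/x
x₀ = 2.2

Newton-Raphson formula: x_{n+1} = x_n - f(x_n)/f'(x_n)

Iteration 1:
  f(2.200000) = -0.211543
  f'(2.200000) = 0.454545
  x_1 = 2.200000 - (-0.211543)/0.454545 = 2.665394
Iteration 2:
  f(2.665394) = -0.019648
  f'(2.665394) = 0.375179
  x_2 = 2.665394 - (-0.019648)/0.375179 = 2.717764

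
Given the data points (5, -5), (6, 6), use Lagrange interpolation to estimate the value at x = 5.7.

Lagrange interpolation formula:
P(x) = Σ yᵢ × Lᵢ(x)
where Lᵢ(x) = Π_{j≠i} (x - xⱼ)/(xᵢ - xⱼ)

L_0(5.7) = (5.7 - 6)/(5 - 6) = 0.300000
L_1(5.7) = (5.7 - 5)/(6 - 5) = 0.700000

P(5.7) = (-5)×L_0(5.7) + 6×L_1(5.7)
P(5.7) = 2.700000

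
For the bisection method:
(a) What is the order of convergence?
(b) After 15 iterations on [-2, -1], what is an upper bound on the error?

(a) Bisection has linear (order 1) convergence; the error is halved each step.

(b) Error bound = (b-a)/2^n = (-1 - (-2))/2^{15}
    = 1/2^{15}

(a) 1 (linear); (b) error ≤ 3.05e-05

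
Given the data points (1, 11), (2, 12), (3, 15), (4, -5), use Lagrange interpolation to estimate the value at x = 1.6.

Lagrange interpolation formula:
P(x) = Σ yᵢ × Lᵢ(x)
where Lᵢ(x) = Π_{j≠i} (x - xⱼ)/(xᵢ - xⱼ)

L_0(1.6) = (1.6 - 2)/(1 - 2) × (1.6 - 3)/(1 - 3) × (1.6 - 4)/(1 - 4) = 0.224000
L_1(1.6) = (1.6 - 1)/(2 - 1) × (1.6 - 3)/(2 - 3) × (1.6 - 4)/(2 - 4) = 1.008000
L_2(1.6) = (1.6 - 1)/(3 - 1) × (1.6 - 2)/(3 - 2) × (1.6 - 4)/(3 - 4) = -0.288000
L_3(1.6) = (1.6 - 1)/(4 - 1) × (1.6 - 2)/(4 - 2) × (1.6 - 3)/(4 - 3) = 0.056000

P(1.6) = 11×L_0(1.6) + 12×L_1(1.6) + 15×L_2(1.6) + (-5)×L_3(1.6)
P(1.6) = 9.960000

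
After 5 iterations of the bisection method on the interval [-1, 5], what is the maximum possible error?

Bisection error bound: |error| ≤ (b-a)/2^n
|error| ≤ (5 - (-1))/2^5 = 6/2^5
|error| ≤ 0.1875000000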